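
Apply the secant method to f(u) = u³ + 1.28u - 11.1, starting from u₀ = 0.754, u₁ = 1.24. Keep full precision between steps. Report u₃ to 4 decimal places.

Secant update: u_(k+1) = u_k − f(u_k)·(u_k − u_(k-1))/(f(u_k) − f(u_(k-1))).
f(u_0) = -9.706219, f(u_1) = -7.606176
u_2 = 1.240000 - (-7.606176)·(1.240000 - 0.754000)/(-7.606176 - (-9.706219)) = 3.000250; f(u_2) = 19.747083
u_3 = 3.000250 - (19.747083)·(3.000250 - 1.240000)/(19.747083 - (-7.606176)) = 1.729476; f(u_3) = -3.713253

1.7295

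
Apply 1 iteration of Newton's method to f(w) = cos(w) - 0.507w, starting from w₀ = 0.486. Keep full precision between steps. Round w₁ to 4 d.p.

1.1408

Newton update: w ← w − f(w)/f'(w).
f'(w) = -sin(w) - 0.507
w_0 = 0.486000: f = 0.637806, f' = -0.974093 → w_1 = 0.486000 - (0.637806)/(-0.974093) = 1.140770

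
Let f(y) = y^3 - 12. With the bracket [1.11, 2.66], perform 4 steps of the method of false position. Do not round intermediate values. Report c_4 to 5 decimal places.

False-position update: c = (a·f(b) − b·f(a))/(f(b) − f(a)); replace the endpoint whose sign matches f(c).
f(1.110000) = -10.632369, f(2.660000) = 6.821096
step 1: c = 2.054235, f(c) = -3.331372 < 0 → new bracket [2.054235, 2.660000]
step 2: c = 2.253007, f(c) = -0.563642 < 0 → new bracket [2.253007, 2.660000]
step 3: c = 2.284071, f(c) = -0.084046 < 0 → new bracket [2.284071, 2.660000]
step 4: c = 2.288647, f(c) = -0.012290 < 0 → new bracket [2.288647, 2.660000]

2.28865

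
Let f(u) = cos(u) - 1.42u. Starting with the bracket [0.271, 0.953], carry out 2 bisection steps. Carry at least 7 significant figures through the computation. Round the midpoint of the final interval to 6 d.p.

0.526750

f(0.271000) = 0.578684, f(0.953000) = -0.774020 (opposite signs)
step 1: m = 0.612000, f(m) = -0.050539 < 0 → root in [0.271000, 0.612000]
step 2: m = 0.441500, f(m) = 0.277182 > 0 → root in [0.441500, 0.612000]
Midpoint of [0.441500, 0.612000] = 0.526750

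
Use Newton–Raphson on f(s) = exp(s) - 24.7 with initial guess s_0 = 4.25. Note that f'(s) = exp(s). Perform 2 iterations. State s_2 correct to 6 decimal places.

s_0 = 4.250000: f = 45.405412, f' = 70.105412 → s_1 = 4.250000 - (45.405412)/(70.105412) = 3.602327
s_1 = 3.602327: f = 11.983482, f' = 36.683482 → s_2 = 3.602327 - (11.983482)/(36.683482) = 3.275654

3.275654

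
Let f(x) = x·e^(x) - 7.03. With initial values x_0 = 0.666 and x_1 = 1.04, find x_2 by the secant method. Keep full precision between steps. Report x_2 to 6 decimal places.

1.968744

Secant update: x_(k+1) = x_k − f(x_k)·(x_k − x_(k-1))/(f(x_k) − f(x_(k-1))).
f(x_0) = -5.733674, f(x_1) = -4.087614
x_2 = 1.040000 - (-4.087614)·(1.040000 - 0.666000)/(-4.087614 - (-5.733674)) = 1.968744; f(x_2) = 7.069507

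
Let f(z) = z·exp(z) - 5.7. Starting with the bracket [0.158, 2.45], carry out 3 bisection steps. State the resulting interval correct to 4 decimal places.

[1.3040, 1.5905]

f(0.158000) = -5.514956, f(2.450000) = 22.691449 (opposite signs)
step 1: m = 1.304000, f(m) = -0.896060 < 0 → root in [1.304000, 2.450000]
step 2: m = 1.877000, f(m) = 6.564081 > 0 → root in [1.304000, 1.877000]
step 3: m = 1.590500, f(m) = 2.103313 > 0 → root in [1.304000, 1.590500]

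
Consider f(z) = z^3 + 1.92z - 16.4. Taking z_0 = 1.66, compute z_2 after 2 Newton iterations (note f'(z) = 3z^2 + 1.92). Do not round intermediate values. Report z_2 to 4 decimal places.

z_0 = 1.660000: f = -8.638504, f' = 10.186800 → z_1 = 1.660000 - (-8.638504)/(10.186800) = 2.508010
z_1 = 2.508010: f = 4.191040, f' = 20.790336 → z_2 = 2.508010 - (4.191040)/(20.790336) = 2.306424

2.3064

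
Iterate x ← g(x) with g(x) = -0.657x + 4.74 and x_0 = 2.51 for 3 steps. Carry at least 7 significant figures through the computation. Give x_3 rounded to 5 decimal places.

2.96002

x_1 = g(2.510000) = 3.090930
x_2 = g(3.090930) = 2.709259
x_3 = g(2.709259) = 2.960017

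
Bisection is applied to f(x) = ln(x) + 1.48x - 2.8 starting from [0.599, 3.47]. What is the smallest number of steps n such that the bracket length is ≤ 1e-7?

Initial width b − a = 3.47 − 0.599 = 2.871000.
After n steps the width is (b−a)/2^n; need (b−a)/2^n ≤ 1e-7.
So n ≥ log₂(2.871000/1e-7) = log₂(28710000.0000) ≈ 24.7750.
Hence n = 25.

25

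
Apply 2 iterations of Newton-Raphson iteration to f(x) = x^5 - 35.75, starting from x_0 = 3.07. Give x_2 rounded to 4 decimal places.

2.2019

f'(x) = 5x^4
x_0 = 3.070000: f = 236.954232, f' = 444.143700 → x_1 = 3.070000 - (236.954232)/(444.143700) = 2.536492
x_1 = 2.536492: f = 69.244719, f' = 206.968365 → x_2 = 2.536492 - (69.244719)/(206.968365) = 2.201925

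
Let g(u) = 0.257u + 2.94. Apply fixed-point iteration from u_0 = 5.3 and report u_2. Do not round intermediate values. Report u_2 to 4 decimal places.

u_1 = g(5.300000) = 4.302100
u_2 = g(4.302100) = 4.045640

4.0456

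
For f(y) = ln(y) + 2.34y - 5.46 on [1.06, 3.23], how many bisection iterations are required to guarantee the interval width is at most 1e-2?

Initial width b − a = 3.23 − 1.06 = 2.170000.
After n steps the width is (b−a)/2^n; need (b−a)/2^n ≤ 1e-2.
So n ≥ log₂(2.170000/1e-2) = log₂(217.0000) ≈ 7.7616.
Hence n = 8.

8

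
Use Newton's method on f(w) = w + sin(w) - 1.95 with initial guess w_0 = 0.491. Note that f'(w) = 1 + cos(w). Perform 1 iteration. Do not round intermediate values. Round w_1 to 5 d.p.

Newton update: w ← w − f(w)/f'(w).
w_0 = 0.491000: f = -0.987492, f' = 1.881862 → w_1 = 0.491000 - (-0.987492)/(1.881862) = 1.015742

1.01574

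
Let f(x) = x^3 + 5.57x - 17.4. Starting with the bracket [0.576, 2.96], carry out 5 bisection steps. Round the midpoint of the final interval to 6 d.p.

1.879750

f(0.576000) = -14.000577, f(2.960000) = 25.021536 (opposite signs)
step 1: m = 1.768000, f(m) = -2.025783 < 0 → root in [1.768000, 2.960000]
step 2: m = 2.364000, f(m) = 8.978685 > 0 → root in [1.768000, 2.364000]
step 3: m = 2.066000, f(m) = 2.926043 > 0 → root in [1.768000, 2.066000]
step 4: m = 1.917000, f(m) = 0.322452 > 0 → root in [1.768000, 1.917000]
step 5: m = 1.842500, f(m) = -0.882344 < 0 → root in [1.842500, 1.917000]
Midpoint of [1.842500, 1.917000] = 1.879750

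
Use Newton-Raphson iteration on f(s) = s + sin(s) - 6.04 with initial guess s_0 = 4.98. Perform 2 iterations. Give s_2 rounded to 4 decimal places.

6.1544

f'(s) = 1 + cos(s)
s_0 = 4.980000: f = -2.024405, f' = 1.264428 → s_1 = 4.980000 - (-2.024405)/(1.264428) = 6.581044
s_1 = 6.581044: f = 0.834518, f' = 1.955967 → s_2 = 6.581044 - (0.834518)/(1.955967) = 6.154392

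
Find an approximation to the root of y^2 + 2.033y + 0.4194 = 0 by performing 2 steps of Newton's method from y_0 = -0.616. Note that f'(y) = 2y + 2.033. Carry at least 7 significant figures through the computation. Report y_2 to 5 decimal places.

y_0 = -0.616000: f = -0.453472, f' = 0.801000 → y_1 = -0.616000 - (-0.453472)/(0.801000) = -0.049868
y_1 = -0.049868: f = 0.320506, f' = 1.933265 → y_2 = -0.049868 - (0.320506)/(1.933265) = -0.215652

-0.21565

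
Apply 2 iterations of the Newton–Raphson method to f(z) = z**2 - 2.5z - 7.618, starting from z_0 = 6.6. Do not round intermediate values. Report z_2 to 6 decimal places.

f'(z) = 2z - 2.5
z_0 = 6.600000: f = 19.442000, f' = 10.700000 → z_1 = 6.600000 - (19.442000)/(10.700000) = 4.782991
z_1 = 4.782991: f = 3.301523, f' = 7.065981 → z_2 = 4.782991 - (3.301523)/(7.065981) = 4.315749

4.315749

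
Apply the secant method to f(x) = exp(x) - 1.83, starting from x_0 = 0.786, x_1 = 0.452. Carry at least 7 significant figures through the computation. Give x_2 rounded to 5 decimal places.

0.59058

f(x_0) = 0.364600, f(x_1) = -0.258548
x_2 = 0.452000 - (-0.258548)·(0.452000 - 0.786000)/(-0.258548 - (0.364600)) = 0.590579; f(x_2) = -0.024967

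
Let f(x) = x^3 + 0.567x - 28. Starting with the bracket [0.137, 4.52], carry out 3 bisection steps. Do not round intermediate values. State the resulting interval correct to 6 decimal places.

f(0.137000) = -27.919750, f(4.520000) = 66.908248 (opposite signs)
step 1: m = 2.328500, f(m) = -14.054818 < 0 → root in [2.328500, 4.520000]
step 2: m = 3.424250, f(m) = 14.092552 > 0 → root in [2.328500, 3.424250]
step 3: m = 2.876375, f(m) = -2.571311 < 0 → root in [2.876375, 3.424250]

[2.876375, 3.424250]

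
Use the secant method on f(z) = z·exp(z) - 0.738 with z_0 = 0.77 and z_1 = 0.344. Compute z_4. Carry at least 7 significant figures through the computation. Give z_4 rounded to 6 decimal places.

f(z_0) = 0.925020, f(z_1) = -0.252761
z_2 = 0.344000 - (-0.252761)·(0.344000 - 0.770000)/(-0.252761 - (0.925020)) = 0.435423; f(z_2) = -0.065003
z_3 = 0.435423 - (-0.065003)·(0.435423 - 0.344000)/(-0.065003 - (-0.252761)) = 0.467074; f(z_3) = 0.007133
z_4 = 0.467074 - (0.007133)·(0.467074 - 0.435423)/(0.007133 - (-0.065003)) = 0.463945; f(z_4) = -0.000173

0.463945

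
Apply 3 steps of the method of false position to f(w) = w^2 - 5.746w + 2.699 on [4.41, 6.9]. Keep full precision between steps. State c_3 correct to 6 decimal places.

5.212228

f(4.410000) = -3.192760, f(6.900000) = 10.661600
step 1: c = 4.983825, f(c) = -1.099549 < 0 → new bracket [4.983825, 6.900000]
step 2: c = 5.162968, f(c) = -0.311177 < 0 → new bracket [5.162968, 6.900000]
step 3: c = 5.212228, f(c) = -0.083141 < 0 → new bracket [5.212228, 6.900000]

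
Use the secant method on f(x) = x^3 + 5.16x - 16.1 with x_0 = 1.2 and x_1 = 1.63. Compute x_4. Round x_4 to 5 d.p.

f(x_0) = -8.180000, f(x_1) = -3.358453
x_2 = 1.630000 - (-3.358453)·(1.630000 - 1.200000)/(-3.358453 - (-8.180000)) = 1.929517; f(x_2) = 1.039967
x_3 = 1.929517 - (1.039967)·(1.929517 - 1.630000)/(1.039967 - (-3.358453)) = 1.858699; f(x_3) = -0.087753
x_4 = 1.858699 - (-0.087753)·(1.858699 - 1.929517)/(-0.087753 - (1.039967)) = 1.864210; f(x_4) = -0.002034

1.86421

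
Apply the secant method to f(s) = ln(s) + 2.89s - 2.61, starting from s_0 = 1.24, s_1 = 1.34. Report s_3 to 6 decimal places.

Secant update: s_(k+1) = s_k − f(s_k)·(s_k − s_(k-1))/(f(s_k) − f(s_(k-1))).
f(s_0) = 1.188711, f(s_1) = 1.555270
s_2 = 1.340000 - (1.555270)·(1.340000 - 1.240000)/(1.555270 - (1.188711)) = 0.915710; f(s_2) = -0.051653
s_3 = 0.915710 - (-0.051653)·(0.915710 - 1.340000)/(-0.051653 - (1.555270)) = 0.929349; f(s_3) = 0.002546

0.929349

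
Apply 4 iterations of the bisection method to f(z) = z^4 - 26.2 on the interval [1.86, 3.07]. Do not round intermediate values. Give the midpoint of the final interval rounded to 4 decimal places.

2.2759

f(1.860000) = -14.231168, f(3.070000) = 62.628740 (opposite signs)
step 1: m = 2.465000, f(m) = 10.720510 > 0 → root in [1.860000, 2.465000]
step 2: m = 2.162500, f(m) = -4.331225 < 0 → root in [2.162500, 2.465000]
step 3: m = 2.313750, f(m) = 2.459310 > 0 → root in [2.162500, 2.313750]
step 4: m = 2.238125, f(m) = -1.107880 < 0 → root in [2.238125, 2.313750]
Midpoint of [2.238125, 2.313750] = 2.275937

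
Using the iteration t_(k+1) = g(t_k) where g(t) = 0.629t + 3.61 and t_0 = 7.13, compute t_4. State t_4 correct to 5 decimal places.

9.32340

t_1 = g(7.130000) = 8.094770
t_2 = g(8.094770) = 8.701610
t_3 = g(8.701610) = 9.083313
t_4 = g(9.083313) = 9.323404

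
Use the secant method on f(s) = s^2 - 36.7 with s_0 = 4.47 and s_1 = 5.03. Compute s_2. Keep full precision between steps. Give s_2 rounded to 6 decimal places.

6.229905

Secant update: s_(k+1) = s_k − f(s_k)·(s_k − s_(k-1))/(f(s_k) − f(s_(k-1))).
f(s_0) = -16.719100, f(s_1) = -11.399100
s_2 = 5.030000 - (-11.399100)·(5.030000 - 4.470000)/(-11.399100 - (-16.719100)) = 6.229905; f(s_2) = 2.111720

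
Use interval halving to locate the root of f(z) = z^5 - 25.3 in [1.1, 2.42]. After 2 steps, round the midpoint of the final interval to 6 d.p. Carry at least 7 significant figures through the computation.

f(1.100000) = -23.689490, f(2.420000) = 57.699759 (opposite signs)
step 1: m = 1.760000, f(m) = -8.412579 < 0 → root in [1.760000, 2.420000]
step 2: m = 2.090000, f(m) = 14.577822 > 0 → root in [1.760000, 2.090000]
Midpoint of [1.760000, 2.090000] = 1.925000

1.925000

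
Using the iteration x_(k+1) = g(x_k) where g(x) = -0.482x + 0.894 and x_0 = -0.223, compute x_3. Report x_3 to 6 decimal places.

x_1 = g(-0.223000) = 1.001486
x_2 = g(1.001486) = 0.411284
x_3 = g(0.411284) = 0.695761

0.695761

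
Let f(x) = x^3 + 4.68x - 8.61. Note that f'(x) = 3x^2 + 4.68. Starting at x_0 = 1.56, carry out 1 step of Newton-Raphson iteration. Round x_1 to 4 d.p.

x_0 = 1.560000: f = 2.487216, f' = 11.980800 → x_1 = 1.560000 - (2.487216)/(11.980800) = 1.352400

1.3524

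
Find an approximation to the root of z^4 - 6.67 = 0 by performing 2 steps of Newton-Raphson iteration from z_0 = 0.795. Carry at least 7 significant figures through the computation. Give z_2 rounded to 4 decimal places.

f'(z) = 4z^3
z_0 = 0.795000: f = -6.270544, f' = 2.009840 → z_1 = 0.795000 - (-6.270544)/(2.009840) = 3.914923
z_1 = 3.914923: f = 228.235335, f' = 240.010174 → z_2 = 3.914923 - (228.235335)/(240.010174) = 2.963983

2.9640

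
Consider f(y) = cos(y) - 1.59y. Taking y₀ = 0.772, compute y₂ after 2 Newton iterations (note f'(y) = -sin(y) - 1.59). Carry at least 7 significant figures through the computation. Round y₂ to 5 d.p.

0.53959

Newton update: y ← y − f(y)/f'(y).
y_0 = 0.772000: f = -0.510963, f' = -2.287570 → y_1 = 0.772000 - (-0.510963)/(-2.287570) = 0.548635
y_1 = 0.548635: f = -0.019092, f' = -2.111523 → y_2 = 0.548635 - (-0.019092)/(-2.111523) = 0.539593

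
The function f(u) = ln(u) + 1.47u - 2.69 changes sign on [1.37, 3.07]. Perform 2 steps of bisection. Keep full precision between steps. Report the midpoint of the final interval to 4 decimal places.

f(1.370000) = -0.361289, f(3.070000) = 2.944578 (opposite signs)
step 1: m = 2.220000, f(m) = 1.370907 > 0 → root in [1.370000, 2.220000]
step 2: m = 1.795000, f(m) = 0.533655 > 0 → root in [1.370000, 1.795000]
Midpoint of [1.370000, 1.795000] = 1.582500

1.5825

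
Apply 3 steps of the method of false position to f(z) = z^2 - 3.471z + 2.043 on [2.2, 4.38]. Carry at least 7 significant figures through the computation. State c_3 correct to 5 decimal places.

2.65447

f(2.200000) = -0.753200, f(4.380000) = 6.024420
step 1: c = 2.442264, f(c) = -0.469444 < 0 → new bracket [2.442264, 4.380000]
step 2: c = 2.582344, f(c) = -0.251815 < 0 → new bracket [2.582344, 4.380000]
step 3: c = 2.654470, f(c) = -0.124455 < 0 → new bracket [2.654470, 4.380000]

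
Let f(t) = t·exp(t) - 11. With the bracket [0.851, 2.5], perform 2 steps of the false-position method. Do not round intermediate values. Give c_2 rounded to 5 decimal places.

1.62412

f(0.851000) = -9.006968, f(2.500000) = 19.456235
step 1: c = 1.372814, f(c) = -5.582274 < 0 → new bracket [1.372814, 2.500000]
step 2: c = 1.624117, f(c) = -2.759331 < 0 → new bracket [1.624117, 2.500000]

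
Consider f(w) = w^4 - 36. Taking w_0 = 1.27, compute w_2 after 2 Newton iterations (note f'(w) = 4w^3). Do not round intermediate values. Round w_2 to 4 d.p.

w_0 = 1.270000: f = -33.398554, f' = 8.193532 → w_1 = 1.270000 - (-33.398554)/(8.193532) = 5.346210
w_1 = 5.346210: f = 780.928256, f' = 611.220525 → w_2 = 5.346210 - (780.928256)/(611.220525) = 4.068556

4.0686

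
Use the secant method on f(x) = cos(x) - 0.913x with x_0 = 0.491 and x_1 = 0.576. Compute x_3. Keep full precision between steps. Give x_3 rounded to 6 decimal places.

0.778410

f(x_0) = 0.433579, f(x_1) = 0.312760
x_2 = 0.576000 - (0.312760)·(0.576000 - 0.491000)/(0.312760 - (0.433579)) = 0.796037; f(x_2) = -0.027238
x_3 = 0.796037 - (-0.027238)·(0.796037 - 0.576000)/(-0.027238 - (0.312760)) = 0.778410; f(x_3) = 0.001343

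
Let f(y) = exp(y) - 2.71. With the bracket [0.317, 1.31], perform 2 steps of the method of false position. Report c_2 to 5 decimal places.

f(0.317000) = -1.336997, f(1.310000) = 0.996174
step 1: c = 0.886027, f(c) = -0.284525 < 0 → new bracket [0.886027, 1.310000]
step 2: c = 0.980219, f(c) = -0.044961 < 0 → new bracket [0.980219, 1.310000]

0.98022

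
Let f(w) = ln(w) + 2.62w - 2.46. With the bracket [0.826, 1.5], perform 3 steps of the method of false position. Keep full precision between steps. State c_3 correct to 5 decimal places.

f(0.826000) = -0.487041, f(1.500000) = 1.875465
step 1: c = 0.964948, f(c) = 0.032482 > 0 → new bracket [0.826000, 0.964948]
step 2: c = 0.956260, f(c) = 0.000677 > 0 → new bracket [0.826000, 0.956260]
step 3: c = 0.956080, f(c) = 0.000014 > 0 → new bracket [0.826000, 0.956080]

0.95608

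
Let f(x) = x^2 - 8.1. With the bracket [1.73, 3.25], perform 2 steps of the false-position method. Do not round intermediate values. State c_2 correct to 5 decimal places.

2.83996

False-position update: c = (a·f(b) − b·f(a))/(f(b) − f(a)); replace the endpoint whose sign matches f(c).
f(1.730000) = -5.107100, f(3.250000) = 2.462500
step 1: c = 2.755522, f(c) = -0.507098 < 0 → new bracket [2.755522, 3.250000]
step 2: c = 2.839961, f(c) = -0.034623 < 0 → new bracket [2.839961, 3.250000]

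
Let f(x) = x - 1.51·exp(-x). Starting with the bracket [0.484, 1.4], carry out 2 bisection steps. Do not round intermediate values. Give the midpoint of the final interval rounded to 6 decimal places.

f(0.484000) = -0.446633, f(1.400000) = 1.027639 (opposite signs)
step 1: m = 0.942000, f(m) = 0.353330 > 0 → root in [0.484000, 0.942000]
step 2: m = 0.713000, f(m) = -0.027159 < 0 → root in [0.713000, 0.942000]
Midpoint of [0.713000, 0.942000] = 0.827500

0.827500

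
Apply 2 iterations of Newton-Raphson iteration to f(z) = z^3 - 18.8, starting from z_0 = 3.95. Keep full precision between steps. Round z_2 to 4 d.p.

f'(z) = 3z^2
z_0 = 3.950000: f = 42.829875, f' = 46.807500 → z_1 = 3.950000 - (42.829875)/(46.807500) = 3.034978
z_1 = 3.034978: f = 9.155470, f' = 27.633281 → z_2 = 3.034978 - (9.155470)/(27.633281) = 2.703658

2.7037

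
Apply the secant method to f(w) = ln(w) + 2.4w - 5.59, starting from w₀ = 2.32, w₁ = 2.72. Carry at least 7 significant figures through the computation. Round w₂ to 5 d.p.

f(w_0) = 0.819567, f(w_1) = 1.938632
w_2 = 2.720000 - (1.938632)·(2.720000 - 2.320000)/(1.938632 - (0.819567)) = 2.027053; f(w_2) = -0.018490

2.02705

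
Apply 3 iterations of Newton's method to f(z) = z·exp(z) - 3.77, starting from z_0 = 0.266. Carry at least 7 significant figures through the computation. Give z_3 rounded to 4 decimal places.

1.3501

f'(z) = (z + 1)·exp(z)
z_0 = 0.266000: f = -3.422940, f' = 1.651795 → z_1 = 0.266000 - (-3.422940)/(1.651795) = 2.338256
z_1 = 2.338256: f = 20.461676, f' = 34.594818 → z_2 = 2.338256 - (20.461676)/(34.594818) = 1.746789
z_2 = 1.746789: f = 6.249852, f' = 15.756007 → z_3 = 1.746789 - (6.249852)/(15.756007) = 1.350124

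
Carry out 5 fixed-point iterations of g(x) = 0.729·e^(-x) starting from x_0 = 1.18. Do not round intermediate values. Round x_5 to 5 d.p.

0.44874

x_1 = g(1.180000) = 0.224006
x_2 = g(0.224006) = 0.582697
x_3 = g(0.582697) = 0.407067
x_4 = g(0.407067) = 0.485222
x_5 = g(0.485222) = 0.448743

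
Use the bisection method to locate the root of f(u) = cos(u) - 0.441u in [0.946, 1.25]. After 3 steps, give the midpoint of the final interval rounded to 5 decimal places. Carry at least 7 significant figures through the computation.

f(0.946000) = 0.167746, f(1.250000) = -0.235928 (opposite signs)
step 1: m = 1.098000, f(m) = -0.028840 < 0 → root in [0.946000, 1.098000]
step 2: m = 1.022000, f(m) = 0.070959 > 0 → root in [1.022000, 1.098000]
step 3: m = 1.060000, f(m) = 0.021412 > 0 → root in [1.060000, 1.098000]
Midpoint of [1.060000, 1.098000] = 1.079000

1.07900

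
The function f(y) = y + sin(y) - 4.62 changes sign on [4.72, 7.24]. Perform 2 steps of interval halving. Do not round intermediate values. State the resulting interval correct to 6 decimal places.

f(4.720000) = -0.899971, f(7.240000) = 3.437361 (opposite signs)
step 1: m = 5.980000, f(m) = 1.061438 > 0 → root in [4.720000, 5.980000]
step 2: m = 5.350000, f(m) = -0.073520 < 0 → root in [5.350000, 5.980000]

[5.350000, 5.980000]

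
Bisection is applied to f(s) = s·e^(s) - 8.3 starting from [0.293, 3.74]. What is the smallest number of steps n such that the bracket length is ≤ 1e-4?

Initial width b − a = 3.74 − 0.293 = 3.447000.
After n steps the width is (b−a)/2^n; need (b−a)/2^n ≤ 1e-4.
So n ≥ log₂(3.447000/1e-4) = log₂(34470.0000) ≈ 15.0731.
Hence n = 16.

16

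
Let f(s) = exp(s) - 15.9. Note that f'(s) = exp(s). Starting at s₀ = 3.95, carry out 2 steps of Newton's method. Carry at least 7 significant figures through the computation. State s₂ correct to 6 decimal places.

Newton update: s ← s − f(s)/f'(s).
s_0 = 3.950000: f = 36.035367, f' = 51.935367 → s_1 = 3.950000 - (36.035367)/(51.935367) = 3.256150
s_1 = 3.256150: f = 10.049433, f' = 25.949433 → s_2 = 3.256150 - (10.049433)/(25.949433) = 2.868880

2.868880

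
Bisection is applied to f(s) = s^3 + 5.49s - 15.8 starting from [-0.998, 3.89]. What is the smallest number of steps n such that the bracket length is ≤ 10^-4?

16

Initial width b − a = 3.89 − -0.998 = 4.888000.
After n steps the width is (b−a)/2^n; need (b−a)/2^n ≤ 10^-4.
So n ≥ log₂(4.888000/10^-4) = log₂(48880.0000) ≈ 15.5770.
Hence n = 16.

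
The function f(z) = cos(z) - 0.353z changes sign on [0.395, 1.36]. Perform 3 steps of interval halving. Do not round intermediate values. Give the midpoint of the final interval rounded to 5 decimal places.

f(0.395000) = 0.783562, f(1.360000) = -0.270841 (opposite signs)
step 1: m = 0.877500, f(m) = 0.329318 > 0 → root in [0.877500, 1.360000]
step 2: m = 1.118750, f(m) = 0.041888 > 0 → root in [1.118750, 1.360000]
step 3: m = 1.239375, f(m) = -0.112112 < 0 → root in [1.118750, 1.239375]
Midpoint of [1.118750, 1.239375] = 1.179063

1.17906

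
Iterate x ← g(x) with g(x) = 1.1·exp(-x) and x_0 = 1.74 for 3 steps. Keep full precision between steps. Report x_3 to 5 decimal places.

x_1 = g(1.740000) = 0.193072
x_2 = g(0.193072) = 0.906864
x_3 = g(0.906864) = 0.444167

0.44417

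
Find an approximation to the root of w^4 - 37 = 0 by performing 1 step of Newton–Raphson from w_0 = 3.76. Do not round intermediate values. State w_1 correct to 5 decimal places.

2.99401

Newton update: w ← w − f(w)/f'(w).
f'(w) = 4w^3
w_0 = 3.760000: f = 162.871734, f' = 212.629504 → w_1 = 3.760000 - (162.871734)/(212.629504) = 2.994012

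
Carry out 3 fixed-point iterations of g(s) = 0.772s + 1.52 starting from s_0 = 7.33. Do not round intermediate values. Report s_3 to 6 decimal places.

s_1 = g(7.330000) = 7.178760
s_2 = g(7.178760) = 7.062003
s_3 = g(7.062003) = 6.971866

6.971866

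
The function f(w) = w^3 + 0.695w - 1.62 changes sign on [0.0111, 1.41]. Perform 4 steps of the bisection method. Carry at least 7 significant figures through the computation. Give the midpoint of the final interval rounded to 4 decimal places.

f(0.011100) = -1.612284, f(1.410000) = 2.163171 (opposite signs)
step 1: m = 0.710550, f(m) = -0.767424 < 0 → root in [0.710550, 1.410000]
step 2: m = 1.060275, f(m) = 0.308834 > 0 → root in [0.710550, 1.060275]
step 3: m = 0.885412, f(m) = -0.310514 < 0 → root in [0.885412, 1.060275]
step 4: m = 0.972844, f(m) = -0.023150 < 0 → root in [0.972844, 1.060275]
Midpoint of [0.972844, 1.060275] = 1.016559

1.0166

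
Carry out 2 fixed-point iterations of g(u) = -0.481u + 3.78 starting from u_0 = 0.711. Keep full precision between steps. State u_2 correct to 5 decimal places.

2.12632

u_1 = g(0.711000) = 3.438009
u_2 = g(3.438009) = 2.126318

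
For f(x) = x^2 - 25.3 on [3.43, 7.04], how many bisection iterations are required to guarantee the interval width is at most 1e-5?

Initial width b − a = 7.04 − 3.43 = 3.610000.
After n steps the width is (b−a)/2^n; need (b−a)/2^n ≤ 1e-5.
So n ≥ log₂(3.610000/1e-5) = log₂(361000.0000) ≈ 18.4616.
Hence n = 19.

19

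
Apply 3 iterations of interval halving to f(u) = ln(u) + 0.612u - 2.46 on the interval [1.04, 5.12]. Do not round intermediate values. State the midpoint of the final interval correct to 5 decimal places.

2.31500

f(1.040000) = -1.784299, f(5.120000) = 2.306594 (opposite signs)
step 1: m = 3.080000, f(m) = 0.549890 > 0 → root in [1.040000, 3.080000]
step 2: m = 2.060000, f(m) = -0.476574 < 0 → root in [2.060000, 3.080000]
step 3: m = 2.570000, f(m) = 0.056746 > 0 → root in [2.060000, 2.570000]
Midpoint of [2.060000, 2.570000] = 2.315000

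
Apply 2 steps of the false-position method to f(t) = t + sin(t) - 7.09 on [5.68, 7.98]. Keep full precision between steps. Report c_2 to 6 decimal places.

False-position update: c = (a·f(b) − b·f(a))/(f(b) − f(a)); replace the endpoint whose sign matches f(c).
f(5.680000) = -1.977269, f(7.980000) = 1.882070
step 1: c = 6.858367, f(c) = 0.312354 > 0 → new bracket [5.680000, 6.858367]
step 2: c = 6.697612, f(c) = 0.010278 > 0 → new bracket [5.680000, 6.697612]

6.697612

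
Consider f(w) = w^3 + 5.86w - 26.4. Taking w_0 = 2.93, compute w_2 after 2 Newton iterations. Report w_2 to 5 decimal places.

2.33695

f'(w) = 3w^2 + 5.86
w_0 = 2.930000: f = 15.923557, f' = 31.614700 → w_1 = 2.930000 - (15.923557)/(31.614700) = 2.426324
w_1 = 2.426324: f = 2.102151, f' = 23.521148 → w_2 = 2.426324 - (2.102151)/(23.521148) = 2.336951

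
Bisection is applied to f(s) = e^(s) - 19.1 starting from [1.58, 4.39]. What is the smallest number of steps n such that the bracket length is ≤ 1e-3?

Initial width b − a = 4.39 − 1.58 = 2.810000.
After n steps the width is (b−a)/2^n; need (b−a)/2^n ≤ 1e-3.
So n ≥ log₂(2.810000/1e-3) = log₂(2810.0000) ≈ 11.4564.
Hence n = 12.

12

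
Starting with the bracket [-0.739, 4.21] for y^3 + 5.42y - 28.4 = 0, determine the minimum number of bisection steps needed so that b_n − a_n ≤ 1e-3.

13

Initial width b − a = 4.21 − -0.739 = 4.949000.
After n steps the width is (b−a)/2^n; need (b−a)/2^n ≤ 1e-3.
So n ≥ log₂(4.949000/1e-3) = log₂(4949.0000) ≈ 12.2729.
Hence n = 13.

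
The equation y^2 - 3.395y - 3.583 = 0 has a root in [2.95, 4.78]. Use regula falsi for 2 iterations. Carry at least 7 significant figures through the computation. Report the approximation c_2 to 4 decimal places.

False-position update: c = (a·f(b) − b·f(a))/(f(b) − f(a)); replace the endpoint whose sign matches f(c).
f(2.950000) = -4.895750, f(4.780000) = 3.037300
step 1: c = 4.079354, f(c) = -0.791277 < 0 → new bracket [4.079354, 4.780000]
step 2: c = 4.224161, f(c) = -0.080489 < 0 → new bracket [4.224161, 4.780000]

4.2242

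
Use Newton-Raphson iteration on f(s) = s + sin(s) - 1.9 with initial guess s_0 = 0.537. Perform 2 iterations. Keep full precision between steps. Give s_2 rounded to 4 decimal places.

1.0379

f'(s) = 1 + cos(s)
s_0 = 0.537000: f = -0.851439, f' = 1.859247 → s_1 = 0.537000 - (-0.851439)/(1.859247) = 0.994948
s_1 = 0.994948: f = -0.066321, f' = 1.544546 → s_2 = 0.994948 - (-0.066321)/(1.544546) = 1.037887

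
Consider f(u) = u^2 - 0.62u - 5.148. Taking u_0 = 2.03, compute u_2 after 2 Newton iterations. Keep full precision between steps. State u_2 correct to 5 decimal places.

Newton update: u ← u − f(u)/f'(u).
f'(u) = 2u - 0.62
u_0 = 2.030000: f = -2.285700, f' = 3.440000 → u_1 = 2.030000 - (-2.285700)/(3.440000) = 2.694448
u_1 = 2.694448: f = 0.441491, f' = 4.768895 → u_2 = 2.694448 - (0.441491)/(4.768895) = 2.601871

2.60187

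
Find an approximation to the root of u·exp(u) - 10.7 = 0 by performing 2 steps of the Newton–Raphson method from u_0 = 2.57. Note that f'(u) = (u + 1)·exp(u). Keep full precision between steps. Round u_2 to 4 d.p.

u_0 = 2.570000: f = 22.879169, f' = 46.644993 → u_1 = 2.570000 - (22.879169)/(46.644993) = 2.079504
u_1 = 2.079504: f = 5.937078, f' = 24.637580 → u_2 = 2.079504 - (5.937078)/(24.637580) = 1.838528

1.8385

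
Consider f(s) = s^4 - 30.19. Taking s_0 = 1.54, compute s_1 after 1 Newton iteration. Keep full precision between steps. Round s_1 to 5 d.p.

Newton update: s ← s − f(s)/f'(s).
f'(s) = 4s^3
s_0 = 1.540000: f = -24.565513, f' = 14.609056 → s_1 = 1.540000 - (-24.565513)/(14.609056) = 3.221526

3.22153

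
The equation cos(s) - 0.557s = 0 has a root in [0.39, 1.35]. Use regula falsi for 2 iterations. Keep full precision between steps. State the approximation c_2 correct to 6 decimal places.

f(0.390000) = 0.707679, f(1.350000) = -0.532943
step 1: c = 0.937606, f(c) = 0.069473 > 0 → new bracket [0.937606, 1.350000]
step 2: c = 0.985165, f(c) = 0.003989 > 0 → new bracket [0.985165, 1.350000]

0.985165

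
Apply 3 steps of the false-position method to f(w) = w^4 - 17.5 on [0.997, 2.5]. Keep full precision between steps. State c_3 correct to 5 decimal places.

2.00919

False-position update: c = (a·f(b) − b·f(a))/(f(b) − f(a)); replace the endpoint whose sign matches f(c).
f(0.997000) = -16.511946, f(2.500000) = 21.562500
step 1: c = 1.648814, f(c) = -10.109282 < 0 → new bracket [1.648814, 2.500000]
step 2: c = 1.920503, f(c) = -3.896206 < 0 → new bracket [1.920503, 2.500000]
step 3: c = 2.009189, f(c) = -1.203905 < 0 → new bracket [2.009189, 2.500000]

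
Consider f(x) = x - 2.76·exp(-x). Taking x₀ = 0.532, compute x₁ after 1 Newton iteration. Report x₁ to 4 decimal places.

0.9476

Newton update: x ← x − f(x)/f'(x).
f'(x) = 1 + 2.76·exp(-x)
x_0 = 0.532000: f = -1.089304, f' = 2.621304 → x_1 = 0.532000 - (-1.089304)/(2.621304) = 0.947558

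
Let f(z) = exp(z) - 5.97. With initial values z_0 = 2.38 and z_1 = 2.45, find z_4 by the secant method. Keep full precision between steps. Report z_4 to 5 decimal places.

1.79038

f(z_0) = 4.834903, f(z_1) = 5.618347
z_2 = 2.450000 - (5.618347)·(2.450000 - 2.380000)/(5.618347 - (4.834903)) = 1.948006; f(z_2) = 1.044685
z_3 = 1.948006 - (1.044685)·(1.948006 - 2.450000)/(1.044685 - (5.618347)) = 1.833344; f(z_3) = 0.284766
z_4 = 1.833344 - (0.284766)·(1.833344 - 1.948006)/(0.284766 - (1.044685)) = 1.790376; f(z_4) = 0.021706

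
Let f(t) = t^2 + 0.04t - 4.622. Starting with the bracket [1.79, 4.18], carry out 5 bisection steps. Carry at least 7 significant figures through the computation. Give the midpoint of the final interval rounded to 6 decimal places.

2.126094

f(1.790000) = -1.346300, f(4.180000) = 13.017600 (opposite signs)
step 1: m = 2.985000, f(m) = 4.407625 > 0 → root in [1.790000, 2.985000]
step 2: m = 2.387500, f(m) = 1.173656 > 0 → root in [1.790000, 2.387500]
step 3: m = 2.088750, f(m) = -0.175573 < 0 → root in [2.088750, 2.387500]
step 4: m = 2.238125, f(m) = 0.476729 > 0 → root in [2.088750, 2.238125]
step 5: m = 2.163438, f(m) = 0.144999 > 0 → root in [2.088750, 2.163438]
Midpoint of [2.088750, 2.163438] = 2.126094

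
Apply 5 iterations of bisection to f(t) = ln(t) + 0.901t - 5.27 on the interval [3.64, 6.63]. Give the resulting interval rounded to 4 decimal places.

[4.2006, 4.2941]

f(3.640000) = -0.698376, f(6.630000) = 2.595235 (opposite signs)
step 1: m = 5.135000, f(m) = 0.992715 > 0 → root in [3.640000, 5.135000]
step 2: m = 4.387500, f(m) = 0.161897 > 0 → root in [3.640000, 4.387500]
step 3: m = 4.013750, f(m) = -0.263885 < 0 → root in [4.013750, 4.387500]
step 4: m = 4.200625, f(m) = -0.050004 < 0 → root in [4.200625, 4.387500]
step 5: m = 4.294063, f(m) = 0.056184 > 0 → root in [4.200625, 4.294063]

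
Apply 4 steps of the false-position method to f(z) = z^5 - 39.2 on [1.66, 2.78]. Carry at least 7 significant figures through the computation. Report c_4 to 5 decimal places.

2.05401

False-position update: c = (a·f(b) − b·f(a))/(f(b) − f(a)); replace the endpoint whose sign matches f(c).
f(1.660000) = -26.595070, f(2.780000) = 126.844303
step 1: c = 1.854125, f(c) = -17.287319 < 0 → new bracket [1.854125, 2.780000]
step 2: c = 1.965176, f(c) = -9.890585 < 0 → new bracket [1.965176, 2.780000]
step 3: c = 2.024115, f(c) = -5.223679 < 0 → new bracket [2.024115, 2.780000]
step 4: c = 2.054013, f(c) = -2.639190 < 0 → new bracket [2.054013, 2.780000]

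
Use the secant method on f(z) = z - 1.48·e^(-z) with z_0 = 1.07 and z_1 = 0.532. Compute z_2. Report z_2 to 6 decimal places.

0.733745

f(z_0) = 0.562347, f(z_1) = -0.337395
z_2 = 0.532000 - (-0.337395)·(0.532000 - 1.070000)/(-0.337395 - (0.562347)) = 0.733745; f(z_2) = 0.023186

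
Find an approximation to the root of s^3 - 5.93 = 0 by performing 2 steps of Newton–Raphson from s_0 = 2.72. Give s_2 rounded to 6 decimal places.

1.843667

f'(s) = 3s^2
s_0 = 2.720000: f = 14.193648, f' = 22.195200 → s_1 = 2.720000 - (14.193648)/(22.195200) = 2.080508
s_1 = 2.080508: f = 3.075510, f' = 12.985543 → s_2 = 2.080508 - (3.075510)/(12.985543) = 1.843667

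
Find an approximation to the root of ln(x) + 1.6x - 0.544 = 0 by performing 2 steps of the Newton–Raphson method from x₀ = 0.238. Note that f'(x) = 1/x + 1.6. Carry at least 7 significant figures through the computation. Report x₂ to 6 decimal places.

x_0 = 0.238000: f = -1.598685, f' = 5.801681 → x_1 = 0.238000 - (-1.598685)/(5.801681) = 0.513555
x_1 = 0.513555: f = -0.388709, f' = 3.547209 → x_2 = 0.513555 - (-0.388709)/(3.547209) = 0.623137

0.623137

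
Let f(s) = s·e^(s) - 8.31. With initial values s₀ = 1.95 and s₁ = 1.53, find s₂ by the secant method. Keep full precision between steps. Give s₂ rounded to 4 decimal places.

Secant update: s_(k+1) = s_k − f(s_k)·(s_k − s_(k-1))/(f(s_k) − f(s_(k-1))).
f(s_0) = 5.395941, f(s_1) = -1.244189
s_2 = 1.530000 - (-1.244189)·(1.530000 - 1.950000)/(-1.244189 - (5.395941)) = 1.608697; f(s_2) = -0.272470

1.6087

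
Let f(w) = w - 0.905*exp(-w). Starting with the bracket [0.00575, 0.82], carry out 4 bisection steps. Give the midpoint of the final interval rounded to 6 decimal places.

0.540102

f(0.005750) = -0.894061, f(0.820000) = 0.421409 (opposite signs)
step 1: m = 0.412875, f(m) = -0.186004 < 0 → root in [0.412875, 0.820000]
step 2: m = 0.616437, f(m) = 0.127860 > 0 → root in [0.412875, 0.616437]
step 3: m = 0.514656, f(m) = -0.026268 < 0 → root in [0.514656, 0.616437]
step 4: m = 0.565547, f(m) = 0.051462 > 0 → root in [0.514656, 0.565547]
Midpoint of [0.514656, 0.565547] = 0.540102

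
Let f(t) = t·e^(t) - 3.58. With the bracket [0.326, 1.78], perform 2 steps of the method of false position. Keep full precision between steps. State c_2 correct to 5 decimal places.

f(0.326000) = -3.128355, f(1.780000) = 6.975144
step 1: c = 0.776203, f(c) = -1.893151 < 0 → new bracket [0.776203, 1.780000]
step 2: c = 0.990488, f(c) = -0.913065 < 0 → new bracket [0.990488, 1.780000]

0.99049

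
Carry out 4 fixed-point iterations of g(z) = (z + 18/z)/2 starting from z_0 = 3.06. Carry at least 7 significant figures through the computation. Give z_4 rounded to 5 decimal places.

4.24264

z_1 = g(3.060000) = 4.471176
z_2 = g(4.471176) = 4.248481
z_3 = g(4.248481) = 4.242645
z_4 = g(4.242645) = 4.242641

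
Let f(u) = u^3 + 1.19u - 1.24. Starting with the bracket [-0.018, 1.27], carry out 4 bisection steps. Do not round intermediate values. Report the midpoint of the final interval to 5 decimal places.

0.74675

f(-0.018000) = -1.261426, f(1.270000) = 2.319683 (opposite signs)
step 1: m = 0.626000, f(m) = -0.249746 < 0 → root in [0.626000, 1.270000]
step 2: m = 0.948000, f(m) = 0.740091 > 0 → root in [0.626000, 0.948000]
step 3: m = 0.787000, f(m) = 0.183973 > 0 → root in [0.626000, 0.787000]
step 4: m = 0.706500, f(m) = -0.046621 < 0 → root in [0.706500, 0.787000]
Midpoint of [0.706500, 0.787000] = 0.746750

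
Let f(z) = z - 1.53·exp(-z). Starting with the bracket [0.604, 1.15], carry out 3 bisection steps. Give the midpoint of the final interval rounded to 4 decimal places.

f(0.604000) = -0.232330, f(1.150000) = 0.665546 (opposite signs)
step 1: m = 0.877000, f(m) = 0.240475 > 0 → root in [0.604000, 0.877000]
step 2: m = 0.740500, f(m) = 0.010881 > 0 → root in [0.604000, 0.740500]
step 3: m = 0.672250, f(m) = -0.108905 < 0 → root in [0.672250, 0.740500]
Midpoint of [0.672250, 0.740500] = 0.706375

0.7064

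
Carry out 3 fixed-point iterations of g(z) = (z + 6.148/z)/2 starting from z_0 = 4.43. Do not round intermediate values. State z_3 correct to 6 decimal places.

z_1 = g(4.430000) = 2.908905
z_2 = g(2.908905) = 2.511208
z_3 = g(2.511208) = 2.479716

2.479716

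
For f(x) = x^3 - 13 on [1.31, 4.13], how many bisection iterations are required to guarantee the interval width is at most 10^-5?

Initial width b − a = 4.13 − 1.31 = 2.820000.
After n steps the width is (b−a)/2^n; need (b−a)/2^n ≤ 10^-5.
So n ≥ log₂(2.820000/10^-5) = log₂(282000.0000) ≈ 18.1053.
Hence n = 19.

19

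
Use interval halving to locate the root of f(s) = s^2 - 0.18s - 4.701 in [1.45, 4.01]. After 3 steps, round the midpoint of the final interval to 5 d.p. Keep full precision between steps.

f(1.450000) = -2.859500, f(4.010000) = 10.657300 (opposite signs)
step 1: m = 2.730000, f(m) = 2.260500 > 0 → root in [1.450000, 2.730000]
step 2: m = 2.090000, f(m) = -0.709100 < 0 → root in [2.090000, 2.730000]
step 3: m = 2.410000, f(m) = 0.673300 > 0 → root in [2.090000, 2.410000]
Midpoint of [2.090000, 2.410000] = 2.250000

2.25000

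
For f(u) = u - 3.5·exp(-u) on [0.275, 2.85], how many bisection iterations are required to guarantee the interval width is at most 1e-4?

Initial width b − a = 2.85 − 0.275 = 2.575000.
After n steps the width is (b−a)/2^n; need (b−a)/2^n ≤ 1e-4.
So n ≥ log₂(2.575000/1e-4) = log₂(25750.0000) ≈ 14.6523.
Hence n = 15.

15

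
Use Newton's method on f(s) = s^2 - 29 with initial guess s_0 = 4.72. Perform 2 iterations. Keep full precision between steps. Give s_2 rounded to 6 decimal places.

5.385367

Newton update: s ← s − f(s)/f'(s).
f'(s) = 2s
s_0 = 4.720000: f = -6.721600, f' = 9.440000 → s_1 = 4.720000 - (-6.721600)/(9.440000) = 5.432034
s_1 = 5.432034: f = 0.506992, f' = 10.864068 → s_2 = 5.432034 - (0.506992)/(10.864068) = 5.385367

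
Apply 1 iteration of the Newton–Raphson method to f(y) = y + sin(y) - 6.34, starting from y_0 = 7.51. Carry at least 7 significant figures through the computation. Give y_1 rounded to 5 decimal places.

f'(y) = 1 + cos(y)
y_0 = 7.510000: f = 2.111419, f' = 1.337238 → y_1 = 7.510000 - (2.111419)/(1.337238) = 5.931060

5.93106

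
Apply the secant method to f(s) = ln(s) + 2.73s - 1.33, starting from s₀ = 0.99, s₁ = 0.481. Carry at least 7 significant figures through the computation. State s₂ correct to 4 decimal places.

Secant update: s_(k+1) = s_k − f(s_k)·(s_k − s_(k-1))/(f(s_k) − f(s_(k-1))).
f(s_0) = 1.362650, f(s_1) = -0.748758
s_2 = 0.481000 - (-0.748758)·(0.481000 - 0.990000)/(-0.748758 - (1.362650)) = 0.661504; f(s_2) = 0.062667

0.6615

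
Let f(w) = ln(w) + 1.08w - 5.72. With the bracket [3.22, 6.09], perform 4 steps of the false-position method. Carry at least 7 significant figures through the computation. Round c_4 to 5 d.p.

f(3.220000) = -1.073019, f(6.090000) = 2.663848
step 1: c = 4.044103, f(c) = 0.044891 > 0 → new bracket [3.220000, 4.044103]
step 2: c = 4.011010, f(c) = 0.000934 > 0 → new bracket [3.220000, 4.011010]
step 3: c = 4.010322, f(c) = 0.000020 > 0 → new bracket [3.220000, 4.010322]
step 4: c = 4.010308, f(c) = 0.000000 > 0 → new bracket [3.220000, 4.010308]

4.01031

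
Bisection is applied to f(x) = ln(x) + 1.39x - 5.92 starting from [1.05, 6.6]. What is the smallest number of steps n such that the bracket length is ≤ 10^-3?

Initial width b − a = 6.6 − 1.05 = 5.550000.
After n steps the width is (b−a)/2^n; need (b−a)/2^n ≤ 10^-3.
So n ≥ log₂(5.550000/10^-3) = log₂(5550.0000) ≈ 12.4383.
Hence n = 13.

13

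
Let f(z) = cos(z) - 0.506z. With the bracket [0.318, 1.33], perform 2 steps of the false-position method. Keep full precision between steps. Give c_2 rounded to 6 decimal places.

f(0.318000) = 0.788955, f(1.330000) = -0.434504
step 1: c = 0.970594, f(c) = 0.073688 > 0 → new bracket [0.970594, 1.330000]
step 2: c = 1.022709, f(c) = 0.003566 > 0 → new bracket [1.022709, 1.330000]

1.022709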